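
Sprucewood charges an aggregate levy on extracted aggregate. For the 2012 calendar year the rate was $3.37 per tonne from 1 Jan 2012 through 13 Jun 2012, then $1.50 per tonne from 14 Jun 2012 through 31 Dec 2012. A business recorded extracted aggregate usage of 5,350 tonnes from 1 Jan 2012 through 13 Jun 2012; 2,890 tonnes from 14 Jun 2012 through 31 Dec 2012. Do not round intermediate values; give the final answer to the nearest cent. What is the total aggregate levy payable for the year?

1 Jan – 13 Jun 2012: 5,350 tonnes at $3.37/tonne → $18,029.50
14 Jun – 31 Dec 2012: 2,890 tonnes at $1.50/tonne → $4,335.00

$22,364.50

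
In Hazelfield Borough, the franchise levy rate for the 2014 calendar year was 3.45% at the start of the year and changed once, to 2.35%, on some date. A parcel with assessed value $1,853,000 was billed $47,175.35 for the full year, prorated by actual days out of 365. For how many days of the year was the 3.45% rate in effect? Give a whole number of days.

65 days

Let d = days at the first rate; then 365 − d days at the second rate.
$1,853,000 × [3.45%·d + 2.35%·(365−d)] / 365 = $47,175.35
Solving gives d = 65, so the new rate took effect on 7 Mar 2014.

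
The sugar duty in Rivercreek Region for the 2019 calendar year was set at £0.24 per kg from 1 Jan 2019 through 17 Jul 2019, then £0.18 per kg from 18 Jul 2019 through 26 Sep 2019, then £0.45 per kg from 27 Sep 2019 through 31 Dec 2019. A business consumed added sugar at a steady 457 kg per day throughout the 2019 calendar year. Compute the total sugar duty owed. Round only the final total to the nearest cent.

£47,299.50

1 Jan – 17 Jul 2019: 198 days × 457 kg/day = 90,486 kg at £0.24/kg → £21,716.64
18 Jul – 26 Sep 2019: 71 days × 457 kg/day = 32,447 kg at £0.18/kg → £5,840.46
27 Sep – 31 Dec 2019: 96 days × 457 kg/day = 43,872 kg at £0.45/kg → £19,742.40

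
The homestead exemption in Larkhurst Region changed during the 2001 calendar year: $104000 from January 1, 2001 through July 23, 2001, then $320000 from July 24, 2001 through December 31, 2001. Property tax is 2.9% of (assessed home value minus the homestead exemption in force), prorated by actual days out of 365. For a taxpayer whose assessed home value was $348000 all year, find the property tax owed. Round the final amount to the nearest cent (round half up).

January 1 – July 23, 2001: 204 days, exemption $104000 → ($348000 − $104000) × 2.9% × 204/365 = $3954.8055
July 24 – December 31, 2001: 161 days, exemption $320000 → ($348000 − $320000) × 2.9% × 161/365 = $358.1699
Total = $4312.9753

$4312.98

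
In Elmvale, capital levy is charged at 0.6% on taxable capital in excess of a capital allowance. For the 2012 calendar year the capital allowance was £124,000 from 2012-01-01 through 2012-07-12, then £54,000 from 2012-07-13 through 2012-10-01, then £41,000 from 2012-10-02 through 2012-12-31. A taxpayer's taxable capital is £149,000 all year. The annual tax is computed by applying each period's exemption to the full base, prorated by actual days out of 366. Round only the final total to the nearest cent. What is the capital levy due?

£366.77

2012-01-01 to 2012-07-12: 194 days, exemption £124,000 → (£149,000 − £124,000) × 0.6% × 194/366 = £79.5082
2012-07-13 to 2012-10-01: 81 days, exemption £54,000 → (£149,000 − £54,000) × 0.6% × 81/366 = £126.1475
2012-10-02 to 2012-12-31: 91 days, exemption £41,000 → (£149,000 − £41,000) × 0.6% × 91/366 = £161.1148
Total = £366.7705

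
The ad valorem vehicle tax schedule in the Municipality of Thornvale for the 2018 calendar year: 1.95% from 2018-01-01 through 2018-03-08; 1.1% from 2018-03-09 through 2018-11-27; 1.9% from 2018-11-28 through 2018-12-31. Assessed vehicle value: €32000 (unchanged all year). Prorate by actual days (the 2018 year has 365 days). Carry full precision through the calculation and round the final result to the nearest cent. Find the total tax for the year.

€425.78

2018-01-01 to 2018-03-08: 67 days at 1.95% → €32000 × 1.95% × 67/365 = €114.5425
2018-03-09 to 2018-11-27: 264 days at 1.1% → €32000 × 1.1% × 264/365 = €254.5973
2018-11-28 to 2018-12-31: 34 days at 1.9% → €32000 × 1.9% × 34/365 = €56.6356
Total = €425.7753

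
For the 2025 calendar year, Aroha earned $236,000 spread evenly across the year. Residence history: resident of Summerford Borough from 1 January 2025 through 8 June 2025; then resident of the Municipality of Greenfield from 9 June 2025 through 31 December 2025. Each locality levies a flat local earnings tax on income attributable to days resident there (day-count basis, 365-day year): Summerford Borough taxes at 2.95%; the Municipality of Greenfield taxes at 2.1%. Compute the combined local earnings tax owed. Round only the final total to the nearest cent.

Summerford Borough, 1 January – 8 June 2025: 159 days → $236,000 × 2.95% × 159/365 = $3,032.7616
The Municipality of Greenfield, 9 June – 31 December 2025: 206 days → $236,000 × 2.1% × 206/365 = $2,797.0849
Total = $5,829.8466

$5,829.85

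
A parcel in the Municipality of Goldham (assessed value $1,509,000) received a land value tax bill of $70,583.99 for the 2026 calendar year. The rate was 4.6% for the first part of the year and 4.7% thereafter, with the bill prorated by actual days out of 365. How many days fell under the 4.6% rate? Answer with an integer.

Let d = days at the first rate; then 365 − d days at the second rate.
$1,509,000 × [4.6%·d + 4.7%·(365−d)] / 365 = $70,583.99
Solving gives d = 82, so the new rate took effect on 24 Mar 2026.

82 days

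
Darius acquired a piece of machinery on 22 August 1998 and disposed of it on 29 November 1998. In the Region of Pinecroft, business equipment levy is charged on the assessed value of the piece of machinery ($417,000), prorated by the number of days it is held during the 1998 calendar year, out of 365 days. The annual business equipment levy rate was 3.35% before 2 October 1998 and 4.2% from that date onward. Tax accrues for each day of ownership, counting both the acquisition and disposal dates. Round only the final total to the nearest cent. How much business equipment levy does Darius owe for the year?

$4,400.21

22 August – 1 October 1998: 41 days at 3.35% → $417,000 × 3.35% × 41/365 = $1,569.1767
2 October – 29 November 1998: 59 days at 4.2% → $417,000 × 4.2% × 59/365 = $2,831.0301
Total = $4,400.2068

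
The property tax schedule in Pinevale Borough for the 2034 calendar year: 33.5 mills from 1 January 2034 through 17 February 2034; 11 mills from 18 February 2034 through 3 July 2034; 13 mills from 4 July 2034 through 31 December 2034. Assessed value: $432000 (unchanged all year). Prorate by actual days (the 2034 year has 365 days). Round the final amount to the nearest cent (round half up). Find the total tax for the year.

1 January – 17 February 2034: 48 days at 33.5 mills → $432000 × 3.35% × 48/365 = $1903.1671
18 February – 3 July 2034: 136 days at 11 mills → $432000 × 1.1% × 136/365 = $1770.6082
4 July – 31 December 2034: 181 days at 13 mills → $432000 × 1.3% × 181/365 = $2784.9205
Total = $6458.6959

$6458.70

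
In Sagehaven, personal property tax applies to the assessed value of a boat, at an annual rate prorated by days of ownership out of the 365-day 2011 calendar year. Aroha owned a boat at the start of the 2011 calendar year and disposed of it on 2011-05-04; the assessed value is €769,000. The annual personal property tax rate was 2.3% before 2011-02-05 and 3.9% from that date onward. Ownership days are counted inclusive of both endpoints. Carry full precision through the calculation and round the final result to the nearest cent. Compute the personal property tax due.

2011-01-01 to 2011-02-04: 35 days at 2.3% → €769,000 × 2.3% × 35/365 = €1,696.0137
2011-02-05 to 2011-05-04: 89 days at 3.9% → €769,000 × 3.9% × 89/365 = €7,312.8740
Total = €9,008.8877

€9,008.89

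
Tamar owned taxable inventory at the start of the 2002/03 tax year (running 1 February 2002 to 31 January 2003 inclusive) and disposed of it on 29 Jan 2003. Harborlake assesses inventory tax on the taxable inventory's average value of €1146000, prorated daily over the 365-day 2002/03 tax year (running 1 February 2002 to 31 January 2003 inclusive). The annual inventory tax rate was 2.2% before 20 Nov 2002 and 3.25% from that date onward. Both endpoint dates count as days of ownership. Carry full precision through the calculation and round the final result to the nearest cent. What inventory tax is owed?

€27414.52

1 Feb – 19 Nov 2002: 292 days at 2.2% → €1146000 × 2.2% × 292/365 = €20169.6000
20 Nov 2002 – 29 Jan 2003: 71 days at 3.25% → €1146000 × 3.25% × 71/365 = €7244.9178
Total = €27414.5178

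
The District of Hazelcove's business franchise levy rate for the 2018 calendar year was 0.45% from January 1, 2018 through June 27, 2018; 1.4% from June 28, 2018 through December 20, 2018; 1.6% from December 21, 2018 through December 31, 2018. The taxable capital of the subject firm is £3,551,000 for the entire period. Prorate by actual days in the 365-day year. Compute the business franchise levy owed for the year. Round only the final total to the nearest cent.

£33,476.69

January 1 – June 27, 2018: 178 days at 0.45% → £3,551,000 × 0.45% × 178/365 = £7,792.7425
June 28 – December 20, 2018: 176 days at 1.4% → £3,551,000 × 1.4% × 176/365 = £23,971.6822
December 21 – December 31, 2018: 11 days at 1.6% → £3,551,000 × 1.6% × 11/365 = £1,712.2630
Total = £33,476.6877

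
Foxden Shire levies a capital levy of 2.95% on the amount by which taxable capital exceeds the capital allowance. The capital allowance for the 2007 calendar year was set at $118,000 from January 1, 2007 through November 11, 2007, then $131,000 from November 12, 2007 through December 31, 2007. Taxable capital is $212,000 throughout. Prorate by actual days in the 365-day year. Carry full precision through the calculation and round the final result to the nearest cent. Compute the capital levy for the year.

$2,720.47

January 1 – November 11, 2007: 315 days, exemption $118,000 → ($212,000 − $118,000) × 2.95% × 315/365 = $2,393.1370
November 12 – December 31, 2007: 50 days, exemption $131,000 → ($212,000 − $131,000) × 2.95% × 50/365 = $327.3288
Total = $2,720.4658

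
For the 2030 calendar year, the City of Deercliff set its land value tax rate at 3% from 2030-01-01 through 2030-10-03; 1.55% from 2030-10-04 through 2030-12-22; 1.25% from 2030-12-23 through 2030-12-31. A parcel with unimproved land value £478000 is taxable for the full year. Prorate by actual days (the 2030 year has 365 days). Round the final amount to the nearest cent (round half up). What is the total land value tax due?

2030-01-01 to 2030-10-03: 276 days at 3% → £478000 × 3% × 276/365 = £10843.3973
2030-10-04 to 2030-12-22: 80 days at 1.55% → £478000 × 1.55% × 80/365 = £1623.8904
2030-12-23 to 2030-12-31: 9 days at 1.25% → £478000 × 1.25% × 9/365 = £147.3288
Total = £12614.6164

£12614.62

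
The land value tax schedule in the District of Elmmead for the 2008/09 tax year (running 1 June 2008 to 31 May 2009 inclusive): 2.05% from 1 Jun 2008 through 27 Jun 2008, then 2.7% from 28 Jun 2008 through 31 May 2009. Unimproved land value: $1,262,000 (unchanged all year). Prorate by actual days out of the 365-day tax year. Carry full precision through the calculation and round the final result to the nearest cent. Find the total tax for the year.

1 Jun – 27 Jun 2008: 27 days at 2.05% → $1,262,000 × 2.05% × 27/365 = $1,913.7452
28 Jun 2008 – 31 May 2009: 338 days at 2.7% → $1,262,000 × 2.7% × 338/365 = $31,553.4575
Total = $33,467.2027

$33,467.20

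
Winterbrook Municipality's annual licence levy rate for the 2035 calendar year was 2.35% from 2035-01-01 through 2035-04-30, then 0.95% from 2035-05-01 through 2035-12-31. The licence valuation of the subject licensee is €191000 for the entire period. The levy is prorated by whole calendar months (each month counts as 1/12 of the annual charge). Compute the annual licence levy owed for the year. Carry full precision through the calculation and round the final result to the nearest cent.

2035-01-01 to 2035-04-30: 4 months at 2.35% → €191000 × 2.35% × 4/12 = €1496.1667
2035-05-01 to 2035-12-31: 8 months at 0.95% → €191000 × 0.95% × 8/12 = €1209.6667
Total = €2705.8333

€2705.83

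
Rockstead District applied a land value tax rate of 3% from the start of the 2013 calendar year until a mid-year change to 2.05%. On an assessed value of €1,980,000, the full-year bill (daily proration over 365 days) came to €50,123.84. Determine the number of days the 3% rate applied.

Let d = days at the first rate; then 365 − d days at the second rate.
€1,980,000 × [3%·d + 2.05%·(365−d)] / 365 = €50,123.84
Solving gives d = 185, so the new rate took effect on July 5, 2013.

185 days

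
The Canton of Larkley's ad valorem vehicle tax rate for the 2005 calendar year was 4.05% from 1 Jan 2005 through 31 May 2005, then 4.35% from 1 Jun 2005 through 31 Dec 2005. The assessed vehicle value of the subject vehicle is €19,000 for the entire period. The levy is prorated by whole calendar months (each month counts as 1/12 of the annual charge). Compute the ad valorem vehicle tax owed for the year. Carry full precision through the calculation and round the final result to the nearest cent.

1 Jan – 31 May 2005: 5 months at 4.05% → €19,000 × 4.05% × 5/12 = €320.6250
1 Jun – 31 Dec 2005: 7 months at 4.35% → €19,000 × 4.35% × 7/12 = €482.1250
Total = €802.7500

€802.75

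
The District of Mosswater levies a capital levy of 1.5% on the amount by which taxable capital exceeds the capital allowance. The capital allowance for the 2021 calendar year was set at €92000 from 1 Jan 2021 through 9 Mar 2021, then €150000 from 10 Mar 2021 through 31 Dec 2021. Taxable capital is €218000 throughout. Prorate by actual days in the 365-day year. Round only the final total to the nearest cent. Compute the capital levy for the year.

€1182.08

1 Jan – 9 Mar 2021: 68 days, exemption €92000 → (€218000 − €92000) × 1.5% × 68/365 = €352.1096
10 Mar – 31 Dec 2021: 297 days, exemption €150000 → (€218000 − €150000) × 1.5% × 297/365 = €829.9726
Total = €1182.0822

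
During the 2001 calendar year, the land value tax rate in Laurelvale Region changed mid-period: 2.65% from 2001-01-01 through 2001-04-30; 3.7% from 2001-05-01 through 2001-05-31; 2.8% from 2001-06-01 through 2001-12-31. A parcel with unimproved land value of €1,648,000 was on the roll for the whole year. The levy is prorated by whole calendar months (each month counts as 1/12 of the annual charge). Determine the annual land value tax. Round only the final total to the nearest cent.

2001-01-01 to 2001-04-30: 4 months at 2.65% → €1,648,000 × 2.65% × 4/12 = €14,557.3333
2001-05-01 to 2001-05-31: 1 month at 3.7% → €1,648,000 × 3.7% × 1/12 = €5,081.3333
2001-06-01 to 2001-12-31: 7 months at 2.8% → €1,648,000 × 2.8% × 7/12 = €26,917.3333
Total = €46,556.0000

€46,556.00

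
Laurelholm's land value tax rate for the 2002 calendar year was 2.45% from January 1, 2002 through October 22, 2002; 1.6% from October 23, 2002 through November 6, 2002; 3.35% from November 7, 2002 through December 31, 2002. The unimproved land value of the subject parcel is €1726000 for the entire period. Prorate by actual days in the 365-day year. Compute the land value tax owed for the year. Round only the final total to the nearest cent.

January 1 – October 22, 2002: 295 days at 2.45% → €1726000 × 2.45% × 295/365 = €34177.1644
October 23 – November 6, 2002: 15 days at 1.6% → €1726000 × 1.6% × 15/365 = €1134.9041
November 7 – December 31, 2002: 55 days at 3.35% → €1726000 × 3.35% × 55/365 = €8712.7534
Total = €44024.8219

€44024.82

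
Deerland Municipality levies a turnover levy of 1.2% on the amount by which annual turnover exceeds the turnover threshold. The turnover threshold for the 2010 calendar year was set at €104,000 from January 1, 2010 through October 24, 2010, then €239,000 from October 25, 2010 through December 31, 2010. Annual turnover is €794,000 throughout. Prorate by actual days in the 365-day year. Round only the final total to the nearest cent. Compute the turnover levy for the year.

January 1 – October 24, 2010: 297 days, exemption €104,000 → (€794,000 − €104,000) × 1.2% × 297/365 = €6,737.4247
October 25 – December 31, 2010: 68 days, exemption €239,000 → (€794,000 − €239,000) × 1.2% × 68/365 = €1,240.7671
Total = €7,978.1918

€7,978.19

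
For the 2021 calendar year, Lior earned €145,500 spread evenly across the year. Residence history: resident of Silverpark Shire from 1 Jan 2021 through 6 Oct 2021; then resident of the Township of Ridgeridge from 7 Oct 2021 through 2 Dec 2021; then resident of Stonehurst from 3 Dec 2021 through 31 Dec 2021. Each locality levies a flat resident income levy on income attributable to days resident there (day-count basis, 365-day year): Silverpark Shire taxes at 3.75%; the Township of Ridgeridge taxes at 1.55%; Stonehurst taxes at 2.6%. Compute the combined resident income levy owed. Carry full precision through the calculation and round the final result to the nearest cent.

€4,823.42

Silverpark Shire, 1 Jan – 6 Oct 2021: 279 days → €145,500 × 3.75% × 279/365 = €4,170.6678
The Township of Ridgeridge, 7 Oct – 2 Dec 2021: 57 days → €145,500 × 1.55% × 57/365 = €352.1897
Stonehurst, 3 Dec – 31 Dec 2021: 29 days → €145,500 × 2.6% × 29/365 = €300.5671
Total = €4,823.4247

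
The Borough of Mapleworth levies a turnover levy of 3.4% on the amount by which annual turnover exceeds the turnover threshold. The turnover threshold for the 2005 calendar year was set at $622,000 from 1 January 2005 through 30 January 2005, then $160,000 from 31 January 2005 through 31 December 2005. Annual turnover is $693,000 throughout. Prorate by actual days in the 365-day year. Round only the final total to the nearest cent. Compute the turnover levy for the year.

1 January – 30 January 2005: 30 days, exemption $622,000 → ($693,000 − $622,000) × 3.4% × 30/365 = $198.4110
31 January – 31 December 2005: 335 days, exemption $160,000 → ($693,000 − $160,000) × 3.4% × 335/365 = $16,632.5205
Total = $16,830.9315

$16,830.93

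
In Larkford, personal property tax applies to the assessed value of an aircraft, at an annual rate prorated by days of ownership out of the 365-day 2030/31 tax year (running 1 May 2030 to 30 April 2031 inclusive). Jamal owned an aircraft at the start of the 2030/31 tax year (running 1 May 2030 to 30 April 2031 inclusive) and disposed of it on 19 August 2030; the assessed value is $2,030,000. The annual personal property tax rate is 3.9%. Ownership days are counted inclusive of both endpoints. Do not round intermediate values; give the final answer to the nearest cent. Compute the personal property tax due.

$24,076.36

Days held (1 May – 19 August 2030): 111 out of 365
Tax = $2,030,000 × 3.9% × 111/365 = $24,076.3562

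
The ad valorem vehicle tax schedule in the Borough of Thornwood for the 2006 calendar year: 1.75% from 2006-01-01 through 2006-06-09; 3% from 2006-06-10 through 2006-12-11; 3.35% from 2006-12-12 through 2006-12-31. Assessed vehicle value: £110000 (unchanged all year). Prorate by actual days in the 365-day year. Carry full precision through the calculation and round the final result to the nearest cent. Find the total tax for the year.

2006-01-01 to 2006-06-09: 160 days at 1.75% → £110000 × 1.75% × 160/365 = £843.8356
2006-06-10 to 2006-12-11: 185 days at 3% → £110000 × 3% × 185/365 = £1672.6027
2006-12-12 to 2006-12-31: 20 days at 3.35% → £110000 × 3.35% × 20/365 = £201.9178
Total = £2718.3562

£2718.36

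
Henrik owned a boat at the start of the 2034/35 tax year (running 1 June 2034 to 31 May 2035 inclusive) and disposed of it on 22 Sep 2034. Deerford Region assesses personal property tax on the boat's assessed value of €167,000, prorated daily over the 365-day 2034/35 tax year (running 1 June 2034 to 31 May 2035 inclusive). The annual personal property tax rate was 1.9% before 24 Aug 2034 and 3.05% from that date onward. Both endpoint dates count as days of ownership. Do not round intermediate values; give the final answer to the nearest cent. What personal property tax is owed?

1 Jun – 23 Aug 2034: 84 days at 1.9% → €167,000 × 1.9% × 84/365 = €730.2247
24 Aug – 22 Sep 2034: 30 days at 3.05% → €167,000 × 3.05% × 30/365 = €418.6438
Total = €1,148.8685

€1,148.87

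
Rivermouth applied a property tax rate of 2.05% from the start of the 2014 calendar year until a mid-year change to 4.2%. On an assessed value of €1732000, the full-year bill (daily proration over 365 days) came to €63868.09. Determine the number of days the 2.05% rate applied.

87 days

Let d = days at the first rate; then 365 − d days at the second rate.
€1732000 × [2.05%·d + 4.2%·(365−d)] / 365 = €63868.09
Solving gives d = 87, so the new rate took effect on March 29, 2014.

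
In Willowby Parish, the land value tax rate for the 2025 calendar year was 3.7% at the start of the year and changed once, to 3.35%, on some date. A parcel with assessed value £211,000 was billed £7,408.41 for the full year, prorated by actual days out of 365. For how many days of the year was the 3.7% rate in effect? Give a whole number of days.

168 days

Let d = days at the first rate; then 365 − d days at the second rate.
£211,000 × [3.7%·d + 3.35%·(365−d)] / 365 = £7,408.41
Solving gives d = 168, so the new rate took effect on June 18, 2025.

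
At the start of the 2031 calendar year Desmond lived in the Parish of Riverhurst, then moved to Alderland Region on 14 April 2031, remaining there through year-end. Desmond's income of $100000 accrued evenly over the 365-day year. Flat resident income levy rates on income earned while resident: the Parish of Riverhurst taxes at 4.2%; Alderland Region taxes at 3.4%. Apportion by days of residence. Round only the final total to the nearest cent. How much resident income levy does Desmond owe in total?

$3625.75

The Parish of Riverhurst, 1 January – 13 April 2031: 103 days → $100000 × 4.2% × 103/365 = $1185.2055
Alderland Region, 14 April – 31 December 2031: 262 days → $100000 × 3.4% × 262/365 = $2440.5479
Total = $3625.7534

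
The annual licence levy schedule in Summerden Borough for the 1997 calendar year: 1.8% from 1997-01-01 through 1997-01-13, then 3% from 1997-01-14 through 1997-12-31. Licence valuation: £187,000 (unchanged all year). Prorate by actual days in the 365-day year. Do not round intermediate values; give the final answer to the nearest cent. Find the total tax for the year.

£5,530.08

1997-01-01 to 1997-01-13: 13 days at 1.8% → £187,000 × 1.8% × 13/365 = £119.8849
1997-01-14 to 1997-12-31: 352 days at 3% → £187,000 × 3% × 352/365 = £5,410.1918
Total = £5,530.0767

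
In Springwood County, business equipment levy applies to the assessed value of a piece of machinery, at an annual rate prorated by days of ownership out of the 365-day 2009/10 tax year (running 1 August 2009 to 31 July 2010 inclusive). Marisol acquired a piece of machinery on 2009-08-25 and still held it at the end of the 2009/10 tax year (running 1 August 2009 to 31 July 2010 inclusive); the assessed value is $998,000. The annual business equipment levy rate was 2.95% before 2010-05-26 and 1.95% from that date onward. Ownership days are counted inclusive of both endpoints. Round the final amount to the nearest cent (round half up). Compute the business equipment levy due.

2009-08-25 to 2010-05-25: 274 days at 2.95% → $998,000 × 2.95% × 274/365 = $22,100.9151
2010-05-26 to 2010-07-31: 67 days at 1.95% → $998,000 × 1.95% × 67/365 = $3,572.2932
Total = $25,673.2082

$25,673.21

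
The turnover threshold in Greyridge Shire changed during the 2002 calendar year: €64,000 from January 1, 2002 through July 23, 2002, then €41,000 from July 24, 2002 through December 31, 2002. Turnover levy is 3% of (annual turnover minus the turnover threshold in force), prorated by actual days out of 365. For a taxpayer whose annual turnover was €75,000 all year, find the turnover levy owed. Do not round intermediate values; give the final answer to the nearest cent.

January 1 – July 23, 2002: 204 days, exemption €64,000 → (€75,000 − €64,000) × 3% × 204/365 = €184.4384
July 24 – December 31, 2002: 161 days, exemption €41,000 → (€75,000 − €41,000) × 3% × 161/365 = €449.9178
Total = €634.3562

€634.36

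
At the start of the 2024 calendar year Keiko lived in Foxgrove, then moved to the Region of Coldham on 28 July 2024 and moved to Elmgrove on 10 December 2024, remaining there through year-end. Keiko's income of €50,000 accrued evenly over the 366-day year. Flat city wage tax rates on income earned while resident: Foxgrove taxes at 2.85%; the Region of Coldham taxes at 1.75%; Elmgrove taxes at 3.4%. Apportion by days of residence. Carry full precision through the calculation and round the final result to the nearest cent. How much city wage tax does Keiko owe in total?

€1,238.66

Foxgrove, 1 January – 27 July 2024: 209 days → €50,000 × 2.85% × 209/366 = €813.7295
The Region of Coldham, 28 July – 9 December 2024: 135 days → €50,000 × 1.75% × 135/366 = €322.7459
Elmgrove, 10 December – 31 December 2024: 22 days → €50,000 × 3.4% × 22/366 = €102.1858
Total = €1,238.6612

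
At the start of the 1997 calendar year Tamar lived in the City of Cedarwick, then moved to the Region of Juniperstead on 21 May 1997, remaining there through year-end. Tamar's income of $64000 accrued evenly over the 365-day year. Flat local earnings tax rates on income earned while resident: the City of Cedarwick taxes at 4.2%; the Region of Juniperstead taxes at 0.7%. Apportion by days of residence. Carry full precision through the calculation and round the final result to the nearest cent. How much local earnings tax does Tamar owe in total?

$1307.18

The City of Cedarwick, 1 January – 20 May 1997: 140 days → $64000 × 4.2% × 140/365 = $1031.0137
The Region of Juniperstead, 21 May – 31 December 1997: 225 days → $64000 × 0.7% × 225/365 = $276.1644
Total = $1307.1781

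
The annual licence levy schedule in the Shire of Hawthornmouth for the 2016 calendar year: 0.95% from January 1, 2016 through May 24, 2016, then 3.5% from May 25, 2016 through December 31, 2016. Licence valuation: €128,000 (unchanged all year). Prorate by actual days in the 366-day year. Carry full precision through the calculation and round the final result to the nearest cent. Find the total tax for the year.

€3,186.89

January 1 – May 24, 2016: 145 days at 0.95% → €128,000 × 0.95% × 145/366 = €481.7486
May 25 – December 31, 2016: 221 days at 3.5% → €128,000 × 3.5% × 221/366 = €2,705.1366
Total = €3,186.8852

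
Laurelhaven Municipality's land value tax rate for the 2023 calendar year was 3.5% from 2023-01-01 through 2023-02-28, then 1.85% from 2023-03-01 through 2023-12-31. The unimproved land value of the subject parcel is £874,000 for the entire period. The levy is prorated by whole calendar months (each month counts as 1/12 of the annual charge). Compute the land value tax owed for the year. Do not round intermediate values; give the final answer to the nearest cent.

£18,572.50

2023-01-01 to 2023-02-28: 2 months at 3.5% → £874,000 × 3.5% × 2/12 = £5,098.3333
2023-03-01 to 2023-12-31: 10 months at 1.85% → £874,000 × 1.85% × 10/12 = £13,474.1667
Total = £18,572.5000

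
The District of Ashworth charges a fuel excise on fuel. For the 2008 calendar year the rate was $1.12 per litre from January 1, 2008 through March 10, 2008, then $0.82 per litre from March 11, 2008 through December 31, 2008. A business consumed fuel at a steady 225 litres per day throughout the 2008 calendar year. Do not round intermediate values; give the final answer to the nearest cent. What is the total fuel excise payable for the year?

January 1 – March 10, 2008: 70 days × 225 litres/day = 15,750 litres at $1.12/litre → $17,640.00
March 11 – December 31, 2008: 296 days × 225 litres/day = 66,600 litres at $0.82/litre → $54,612.00

$72,252.00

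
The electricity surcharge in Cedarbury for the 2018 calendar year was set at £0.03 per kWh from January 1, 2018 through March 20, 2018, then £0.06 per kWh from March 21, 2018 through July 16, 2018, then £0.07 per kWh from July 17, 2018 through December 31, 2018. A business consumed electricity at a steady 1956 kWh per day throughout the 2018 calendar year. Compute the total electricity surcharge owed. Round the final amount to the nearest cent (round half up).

January 1 – March 20, 2018: 79 days × 1956 kWh/day = 154,524 kWh at £0.03/kWh → £4,635.72
March 21 – July 16, 2018: 118 days × 1956 kWh/day = 230,808 kWh at £0.06/kWh → £13,848.48
July 17 – December 31, 2018: 168 days × 1956 kWh/day = 328,608 kWh at £0.07/kWh → £23,002.56

£41,486.76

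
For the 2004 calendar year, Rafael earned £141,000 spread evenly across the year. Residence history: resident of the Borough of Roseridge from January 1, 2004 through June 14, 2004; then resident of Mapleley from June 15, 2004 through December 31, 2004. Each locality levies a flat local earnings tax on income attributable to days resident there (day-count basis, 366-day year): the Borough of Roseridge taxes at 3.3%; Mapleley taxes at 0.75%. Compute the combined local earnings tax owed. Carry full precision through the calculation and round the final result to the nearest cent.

£2,688.25

The Borough of Roseridge, January 1 – June 14, 2004: 166 days → £141,000 × 3.3% × 166/366 = £2,110.3770
Mapleley, June 15 – December 31, 2004: 200 days → £141,000 × 0.75% × 200/366 = £577.8689
Total = £2,688.2459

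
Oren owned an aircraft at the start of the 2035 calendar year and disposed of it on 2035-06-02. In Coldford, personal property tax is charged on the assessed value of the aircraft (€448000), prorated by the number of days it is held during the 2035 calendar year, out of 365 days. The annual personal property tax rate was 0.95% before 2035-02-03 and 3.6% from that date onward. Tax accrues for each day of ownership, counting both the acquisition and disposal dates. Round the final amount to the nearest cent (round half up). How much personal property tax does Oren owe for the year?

2035-01-01 to 2035-02-02: 33 days at 0.95% → €448000 × 0.95% × 33/365 = €384.7890
2035-02-03 to 2035-06-02: 120 days at 3.6% → €448000 × 3.6% × 120/365 = €5302.3562
Total = €5687.1452

€5687.15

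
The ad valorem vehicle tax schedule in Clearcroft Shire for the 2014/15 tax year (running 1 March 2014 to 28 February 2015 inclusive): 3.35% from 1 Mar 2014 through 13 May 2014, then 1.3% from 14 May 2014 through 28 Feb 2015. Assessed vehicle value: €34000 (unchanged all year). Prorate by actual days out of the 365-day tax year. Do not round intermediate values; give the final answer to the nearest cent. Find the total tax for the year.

1 Mar – 13 May 2014: 74 days at 3.35% → €34000 × 3.35% × 74/365 = €230.9205
14 May 2014 – 28 Feb 2015: 291 days at 1.3% → €34000 × 1.3% × 291/365 = €352.3890
Total = €583.3096

€583.31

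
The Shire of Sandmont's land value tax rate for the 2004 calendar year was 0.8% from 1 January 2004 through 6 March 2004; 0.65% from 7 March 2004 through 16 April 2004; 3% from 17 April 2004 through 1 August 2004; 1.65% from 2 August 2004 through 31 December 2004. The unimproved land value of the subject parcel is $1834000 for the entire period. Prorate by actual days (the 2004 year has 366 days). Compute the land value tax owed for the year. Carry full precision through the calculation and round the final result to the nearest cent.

$32633.67

1 January – 6 March 2004: 66 days at 0.8% → $1834000 × 0.8% × 66/366 = $2645.7705
7 March – 16 April 2004: 41 days at 0.65% → $1834000 × 0.65% × 41/366 = $1335.4126
17 April – 1 August 2004: 107 days at 3% → $1834000 × 3% × 107/366 = $16085.0820
2 August – 31 December 2004: 152 days at 1.65% → $1834000 × 1.65% × 152/366 = $12567.4098
Total = $32633.6749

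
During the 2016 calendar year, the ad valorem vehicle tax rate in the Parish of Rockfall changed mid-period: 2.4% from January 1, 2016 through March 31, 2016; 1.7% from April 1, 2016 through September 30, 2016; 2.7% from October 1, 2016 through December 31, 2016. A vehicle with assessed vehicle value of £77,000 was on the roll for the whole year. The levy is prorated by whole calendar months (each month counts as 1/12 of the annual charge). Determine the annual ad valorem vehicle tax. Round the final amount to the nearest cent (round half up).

£1,636.25

January 1 – March 31, 2016: 3 months at 2.4% → £77,000 × 2.4% × 3/12 = £462.0000
April 1 – September 30, 2016: 6 months at 1.7% → £77,000 × 1.7% × 6/12 = £654.5000
October 1 – December 31, 2016: 3 months at 2.7% → £77,000 × 2.7% × 3/12 = £519.7500
Total = £1,636.2500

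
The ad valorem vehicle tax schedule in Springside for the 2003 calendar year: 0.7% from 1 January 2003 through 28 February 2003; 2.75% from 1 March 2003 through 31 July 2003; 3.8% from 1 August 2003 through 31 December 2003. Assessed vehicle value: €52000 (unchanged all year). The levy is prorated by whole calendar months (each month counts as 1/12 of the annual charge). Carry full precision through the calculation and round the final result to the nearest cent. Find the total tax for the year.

€1479.83

1 January – 28 February 2003: 2 months at 0.7% → €52000 × 0.7% × 2/12 = €60.6667
1 March – 31 July 2003: 5 months at 2.75% → €52000 × 2.75% × 5/12 = €595.8333
1 August – 31 December 2003: 5 months at 3.8% → €52000 × 3.8% × 5/12 = €823.3333
Total = €1479.8333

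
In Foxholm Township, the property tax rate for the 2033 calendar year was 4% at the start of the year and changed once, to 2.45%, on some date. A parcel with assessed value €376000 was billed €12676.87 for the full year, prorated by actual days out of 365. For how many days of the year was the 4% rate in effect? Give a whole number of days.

Let d = days at the first rate; then 365 − d days at the second rate.
€376000 × [4%·d + 2.45%·(365−d)] / 365 = €12676.87
Solving gives d = 217, so the new rate took effect on August 6, 2033.

217 days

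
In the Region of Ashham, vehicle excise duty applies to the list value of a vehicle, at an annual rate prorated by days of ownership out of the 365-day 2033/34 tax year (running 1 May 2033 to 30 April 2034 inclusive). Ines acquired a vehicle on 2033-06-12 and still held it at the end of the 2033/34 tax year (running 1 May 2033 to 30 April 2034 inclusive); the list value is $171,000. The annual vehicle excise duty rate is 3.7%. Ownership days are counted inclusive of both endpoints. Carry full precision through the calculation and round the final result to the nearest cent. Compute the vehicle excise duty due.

Days held (2033-06-12 to 2034-04-30): 323 out of 365
Tax = $171,000 × 3.7% × 323/365 = $5,598.9616

$5,598.96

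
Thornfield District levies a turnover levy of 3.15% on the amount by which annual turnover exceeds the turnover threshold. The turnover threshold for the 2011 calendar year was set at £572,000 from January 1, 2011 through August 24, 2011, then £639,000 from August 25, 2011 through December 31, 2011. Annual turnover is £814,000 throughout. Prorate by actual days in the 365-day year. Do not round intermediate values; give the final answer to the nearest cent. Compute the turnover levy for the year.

£6,877.10

January 1 – August 24, 2011: 236 days, exemption £572,000 → (£814,000 − £572,000) × 3.15% × 236/365 = £4,928.8438
August 25 – December 31, 2011: 129 days, exemption £639,000 → (£814,000 − £639,000) × 3.15% × 129/365 = £1,948.2534
Total = £6,877.0973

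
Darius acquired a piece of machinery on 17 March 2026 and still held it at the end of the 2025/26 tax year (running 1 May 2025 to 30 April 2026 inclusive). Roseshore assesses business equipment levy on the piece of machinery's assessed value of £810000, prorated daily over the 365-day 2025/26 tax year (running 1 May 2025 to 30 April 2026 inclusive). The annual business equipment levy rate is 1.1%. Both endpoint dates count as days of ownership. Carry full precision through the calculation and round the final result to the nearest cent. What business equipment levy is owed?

Days held (17 March – 30 April 2026): 45 out of 365
Tax = £810000 × 1.1% × 45/365 = £1098.4932

£1098.49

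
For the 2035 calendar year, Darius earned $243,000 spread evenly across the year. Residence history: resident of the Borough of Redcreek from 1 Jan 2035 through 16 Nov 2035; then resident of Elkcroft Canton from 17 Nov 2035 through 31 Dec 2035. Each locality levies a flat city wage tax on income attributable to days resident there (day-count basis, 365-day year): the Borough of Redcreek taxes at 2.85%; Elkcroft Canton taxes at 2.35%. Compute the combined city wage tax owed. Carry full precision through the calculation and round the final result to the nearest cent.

The Borough of Redcreek, 1 Jan – 16 Nov 2035: 320 days → $243,000 × 2.85% × 320/365 = $6,071.6712
Elkcroft Canton, 17 Nov – 31 Dec 2035: 45 days → $243,000 × 2.35% × 45/365 = $704.0342
Total = $6,775.7055

$6,775.71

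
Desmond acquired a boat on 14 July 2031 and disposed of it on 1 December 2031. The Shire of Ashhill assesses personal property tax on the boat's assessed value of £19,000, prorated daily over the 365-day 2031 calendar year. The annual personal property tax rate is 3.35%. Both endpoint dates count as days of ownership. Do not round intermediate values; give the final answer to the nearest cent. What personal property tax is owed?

£245.88

Days held (14 July – 1 December 2031): 141 out of 365
Tax = £19,000 × 3.35% × 141/365 = £245.8808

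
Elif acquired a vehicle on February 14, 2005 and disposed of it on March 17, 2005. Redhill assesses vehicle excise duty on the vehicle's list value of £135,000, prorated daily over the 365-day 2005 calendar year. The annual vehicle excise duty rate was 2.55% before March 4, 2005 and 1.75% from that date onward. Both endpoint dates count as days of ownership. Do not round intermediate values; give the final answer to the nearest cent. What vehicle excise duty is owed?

February 14 – March 3, 2005: 18 days at 2.55% → £135,000 × 2.55% × 18/365 = £169.7671
March 4 – March 17, 2005: 14 days at 1.75% → £135,000 × 1.75% × 14/365 = £90.6164
Total = £260.3836

£260.38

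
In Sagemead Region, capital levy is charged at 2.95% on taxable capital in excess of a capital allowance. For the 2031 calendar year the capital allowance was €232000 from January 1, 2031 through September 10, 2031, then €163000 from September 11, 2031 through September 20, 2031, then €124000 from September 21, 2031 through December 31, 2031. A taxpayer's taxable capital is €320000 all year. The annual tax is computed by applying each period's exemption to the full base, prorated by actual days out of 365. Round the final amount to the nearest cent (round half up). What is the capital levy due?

January 1 – September 10, 2031: 253 days, exemption €232000 → (€320000 − €232000) × 2.95% × 253/365 = €1799.4192
September 11 – September 20, 2031: 10 days, exemption €163000 → (€320000 − €163000) × 2.95% × 10/365 = €126.8904
September 21 – December 31, 2031: 102 days, exemption €124000 → (€320000 − €124000) × 2.95% × 102/365 = €1615.7918
Total = €3542.1014

€3542.10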